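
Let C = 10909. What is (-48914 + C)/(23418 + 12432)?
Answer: -7601/7170 ≈ -1.0601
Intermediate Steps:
(-48914 + C)/(23418 + 12432) = (-48914 + 10909)/(23418 + 12432) = -38005/35850 = -38005*1/35850 = -7601/7170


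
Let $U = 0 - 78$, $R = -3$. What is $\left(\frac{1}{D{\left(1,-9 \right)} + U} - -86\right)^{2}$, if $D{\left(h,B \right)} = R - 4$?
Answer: $\frac{53421481}{7225} \approx 7394.0$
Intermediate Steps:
$D{\left(h,B \right)} = -7$ ($D{\left(h,B \right)} = -3 - 4 = -7$)
$U = -78$
$\left(\frac{1}{D{\left(1,-9 \right)} + U} - -86\right)^{2} = \left(\frac{1}{-7 - 78} - -86\right)^{2} = \left(\frac{1}{-85} + 86\right)^{2} = \left(- \frac{1}{85} + 86\right)^{2} = \left(\frac{7309}{85}\right)^{2} = \frac{53421481}{7225}$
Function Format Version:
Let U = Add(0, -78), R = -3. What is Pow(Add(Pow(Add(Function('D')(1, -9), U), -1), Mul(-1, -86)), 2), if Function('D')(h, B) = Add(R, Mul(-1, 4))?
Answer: Rational(53421481, 7225) ≈ 7394.0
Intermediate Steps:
Function('D')(h, B) = -7 (Function('D')(h, B) = Add(-3, Mul(-1, 4)) = Add(-3, -4) = -7)
U = -78
Pow(Add(Pow(Add(Function('D')(1, -9), U), -1), Mul(-1, -86)), 2) = Pow(Add(Pow(Add(-7, -78), -1), Mul(-1, -86)), 2) = Pow(Add(Pow(-85, -1), 86), 2) = Pow(Add(Rational(-1, 85), 86), 2) = Pow(Rational(7309, 85), 2) = Rational(53421481, 7225)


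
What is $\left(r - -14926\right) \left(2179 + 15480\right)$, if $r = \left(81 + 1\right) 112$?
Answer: $425758490$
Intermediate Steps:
$r = 9184$ ($r = 82 \cdot 112 = 9184$)
$\left(r - -14926\right) \left(2179 + 15480\right) = \left(9184 - -14926\right) \left(2179 + 15480\right) = \left(9184 + 14926\right) 17659 = 24110 \cdot 17659 = 425758490$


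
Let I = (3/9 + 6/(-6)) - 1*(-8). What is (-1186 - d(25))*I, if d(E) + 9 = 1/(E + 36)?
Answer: -1579556/183 ≈ -8631.5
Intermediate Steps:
d(E) = -9 + 1/(36 + E) (d(E) = -9 + 1/(E + 36) = -9 + 1/(36 + E))
I = 22/3 (I = (3*(1/9) + 6*(-1/6)) + 8 = (1/3 - 1) + 8 = -2/3 + 8 = 22/3 ≈ 7.3333)
(-1186 - d(25))*I = (-1186 - (-323 - 9*25)/(36 + 25))*(22/3) = (-1186 - (-323 - 225)/61)*(22/3) = (-1186 - (-548)/61)*(22/3) = (-1186 - 1*(-548/61))*(22/3) = (-1186 + 548/61)*(22/3) = -71798/61*22/3 = -1579556/183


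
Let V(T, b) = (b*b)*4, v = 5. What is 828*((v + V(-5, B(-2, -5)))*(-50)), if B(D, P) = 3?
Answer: -1697400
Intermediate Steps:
V(T, b) = 4*b² (V(T, b) = b²*4 = 4*b²)
828*((v + V(-5, B(-2, -5)))*(-50)) = 828*((5 + 4*3²)*(-50)) = 828*((5 + 4*9)*(-50)) = 828*((5 + 36)*(-50)) = 828*(41*(-50)) = 828*(-2050) = -1697400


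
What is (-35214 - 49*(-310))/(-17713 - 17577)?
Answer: 10012/17645 ≈ 0.56741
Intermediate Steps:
(-35214 - 49*(-310))/(-17713 - 17577) = (-35214 + 15190)/(-35290) = -20024*(-1/35290) = 10012/17645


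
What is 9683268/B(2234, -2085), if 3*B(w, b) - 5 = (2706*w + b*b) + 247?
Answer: 9683268/3464227 ≈ 2.7952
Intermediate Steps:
B(w, b) = 84 + 902*w + b²/3 (B(w, b) = 5/3 + ((2706*w + b*b) + 247)/3 = 5/3 + ((2706*w + b²) + 247)/3 = 5/3 + ((b² + 2706*w) + 247)/3 = 5/3 + (247 + b² + 2706*w)/3 = 5/3 + (247/3 + 902*w + b²/3) = 84 + 902*w + b²/3)
9683268/B(2234, -2085) = 9683268/(84 + 902*2234 + (⅓)*(-2085)²) = 9683268/(84 + 2015068 + (⅓)*4347225) = 9683268/(84 + 2015068 + 1449075) = 9683268/3464227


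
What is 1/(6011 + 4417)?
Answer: 1/10428 ≈ 9.5896e-5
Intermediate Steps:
1/(6011 + 4417) = 1/10428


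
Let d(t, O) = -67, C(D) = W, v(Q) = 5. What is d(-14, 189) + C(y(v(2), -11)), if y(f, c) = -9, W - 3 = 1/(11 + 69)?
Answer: -5119/80 ≈ -63.987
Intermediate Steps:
W = 241/80 (W = 3 + 1/(11 + 69) = 3 + 1/80 = 241/80 ≈ 3.0125)
C(D) = 241/80
d(-14, 189) + C(y(v(2), -11)) = -67 + 241/80 = -5119/80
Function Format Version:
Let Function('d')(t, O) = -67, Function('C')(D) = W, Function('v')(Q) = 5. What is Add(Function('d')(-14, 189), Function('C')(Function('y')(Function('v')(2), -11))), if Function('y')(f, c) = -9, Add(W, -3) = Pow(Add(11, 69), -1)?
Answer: Rational(-5119, 80) ≈ -63.987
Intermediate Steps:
W = Rational(241, 80) (W = Add(3, Pow(Add(11, 69), -1)) = Add(3, Pow(80, -1)) = Add(3, Rational(1, 80)) = Rational(241, 80) ≈ 3.0125)
Function('C')(D) = Rational(241, 80)
Add(Function('d')(-14, 189), Function('C')(Function('y')(Function('v')(2), -11))) = Add(-67, Rational(241, 80)) = Rational(-5119, 80)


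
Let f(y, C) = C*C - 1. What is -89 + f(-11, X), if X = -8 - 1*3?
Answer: 31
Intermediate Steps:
X = -11 (X = -8 - 3 = -11)
f(y, C) = -1 + C² (f(y, C) = C² - 1 = -1 + C²)
-89 + f(-11, X) = -89 + (-1 + (-11)²) = -89 + (-1 + 121) = -89 + 120 = 31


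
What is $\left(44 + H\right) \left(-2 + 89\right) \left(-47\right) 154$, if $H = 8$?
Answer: $-32744712$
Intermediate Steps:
$\left(44 + H\right) \left(-2 + 89\right) \left(-47\right) 154 = \left(44 + 8\right) \left(-2 + 89\right) \left(-47\right) 154 = 52 \cdot 87 \left(-47\right) 154 = 4524 \left(-47\right) 154 = \left(-212628\right) 154 = -32744712$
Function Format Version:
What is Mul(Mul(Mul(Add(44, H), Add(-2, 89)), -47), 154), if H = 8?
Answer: -32744712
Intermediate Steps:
Mul(Mul(Mul(Add(44, H), Add(-2, 89)), -47), 154) = Mul(Mul(Mul(Add(44, 8), Add(-2, 89)), -47), 154) = Mul(Mul(Mul(52, 87), -47), 154) = Mul(Mul(4524, -47), 154) = Mul(-212628, 154) = -32744712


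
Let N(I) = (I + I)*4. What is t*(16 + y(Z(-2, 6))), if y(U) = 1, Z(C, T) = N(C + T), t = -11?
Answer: -187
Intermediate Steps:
N(I) = 8*I (N(I) = (2*I)*4 = 8*I)
Z(C, T) = 8*C + 8*T (Z(C, T) = 8*(C + T) = 8*C + 8*T)
t*(16 + y(Z(-2, 6))) = -11*(16 + 1) = -11*17 = -187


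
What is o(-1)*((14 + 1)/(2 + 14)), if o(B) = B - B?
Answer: 0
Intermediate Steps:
o(B) = 0
o(-1)*((14 + 1)/(2 + 14)) = 0*((14 + 1)/(2 + 14)) = 0*(15/16) = 0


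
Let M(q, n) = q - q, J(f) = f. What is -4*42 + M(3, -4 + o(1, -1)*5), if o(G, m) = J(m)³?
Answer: -168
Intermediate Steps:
o(G, m) = m³
M(q, n) = 0
-4*42 + M(3, -4 + o(1, -1)*5) = -4*42 + 0 = -168 + 0 = -168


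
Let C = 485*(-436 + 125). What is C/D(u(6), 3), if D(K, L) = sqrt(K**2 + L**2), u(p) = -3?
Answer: -150835*sqrt(2)/6 ≈ -35552.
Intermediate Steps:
C = -150835 (C = 485*(-311) = -150835)
C/D(u(6), 3) = -150835/sqrt((-3)**2 + 3**2) = -150835/sqrt(9 + 9) = -150835*sqrt(2)/6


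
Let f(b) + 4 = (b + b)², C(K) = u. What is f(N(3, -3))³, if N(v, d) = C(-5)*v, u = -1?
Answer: 32768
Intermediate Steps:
C(K) = -1
N(v, d) = -v
f(b) = -4 + 4*b² (f(b) = -4 + (b + b)² = -4 + (2*b)² = -4 + 4*b²)
f(N(3, -3))³ = (-4 + 4*(-1*3)²)³ = (-4 + 4*(-3)²)³ = (-4 + 4*9)³ = (-4 + 36)³ = 32³ = 32768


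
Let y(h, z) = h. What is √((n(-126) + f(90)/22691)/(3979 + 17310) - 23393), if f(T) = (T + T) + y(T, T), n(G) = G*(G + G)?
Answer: I*√5458534078833197712695/483068699 ≈ 152.94*I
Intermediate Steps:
n(G) = 2*G² (n(G) = G*(2*G) = 2*G²)
f(T) = 3*T (f(T) = (T + T) + T = 2*T + T = 3*T)
√((n(-126) + f(90)/22691)/(3979 + 17310) - 23393) = √((2*(-126)² + (3*90)/22691)/(3979 + 17310) - 23393) = √((2*15876 + 270*(1/22691))/21289 - 23393) = √((31752 + 270/22691)*(1/21289) - 23393) = √((720484902/22691)*(1/21289) - 23393) = √(720484902/483068699 - 23393) = √(-11299705590805/483068699) = I*√5458534078833197712695/483068699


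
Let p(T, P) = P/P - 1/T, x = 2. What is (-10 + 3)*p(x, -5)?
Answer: -7/2 ≈ -3.5000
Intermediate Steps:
p(T, P) = 1 - 1/T
(-10 + 3)*p(x, -5) = (-10 + 3)*((-1 + 2)/2) = -7/2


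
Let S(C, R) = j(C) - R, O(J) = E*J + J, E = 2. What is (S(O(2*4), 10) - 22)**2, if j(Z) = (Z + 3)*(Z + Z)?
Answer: 1597696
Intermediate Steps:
j(Z) = 2*Z*(3 + Z) (j(Z) = (3 + Z)*(2*Z) = 2*Z*(3 + Z))
O(J) = 3*J (O(J) = 2*J + J = 3*J)
S(C, R) = -R + 2*C*(3 + C) (S(C, R) = 2*C*(3 + C) - R = -R + 2*C*(3 + C))
(S(O(2*4), 10) - 22)**2 = ((-1*10 + 2*(3*(2*4))*(3 + 3*(2*4))) - 22)**2 = ((-10 + 2*(3*8)*(3 + 3*8)) - 22)**2 = ((-10 + 2*24*(3 + 24)) - 22)**2 = ((-10 + 2*24*27) - 22)**2 = ((-10 + 1296) - 22)**2 = (1286 - 22)**2 = 1264**2 = 1597696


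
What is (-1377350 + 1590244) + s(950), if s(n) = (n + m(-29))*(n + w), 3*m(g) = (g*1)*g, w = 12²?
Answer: 4676636/3 ≈ 1.5589e+6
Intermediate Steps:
w = 144
m(g) = g²/3 (m(g) = ((g*1)*g)/3 = (g*g)/3 = g²/3)
s(n) = (144 + n)*(841/3 + n) (s(n) = (n + (⅓)*(-29)²)*(n + 144) = (n + (⅓)*841)*(144 + n) = (n + 841/3)*(144 + n) = (841/3 + n)*(144 + n) = (144 + n)*(841/3 + n))
(-1377350 + 1590244) + s(950) = (-1377350 + 1590244) + (40368 + 950² + (1273/3)*950) = 212894 + (40368 + 902500 + 1209350/3) = 212894 + 4037954/3 = 4676636/3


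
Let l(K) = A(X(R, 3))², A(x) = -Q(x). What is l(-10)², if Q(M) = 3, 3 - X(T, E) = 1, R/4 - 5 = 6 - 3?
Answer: 81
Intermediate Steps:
R = 32 (R = 20 + 4*(6 - 3) = 20 + 4*3 = 20 + 12 = 32)
X(T, E) = 2 (X(T, E) = 3 - 1*1 = 3 - 1 = 2)
A(x) = -3 (A(x) = -1*3 = -3)
l(K) = 9 (l(K) = (-3)² = 9)
l(-10)² = 9² = 81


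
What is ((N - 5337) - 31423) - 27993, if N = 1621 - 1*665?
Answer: -63797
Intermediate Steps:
N = 956 (N = 1621 - 665 = 956)
((N - 5337) - 31423) - 27993 = ((956 - 5337) - 31423) - 27993 = (-4381 - 31423) - 27993 = -35804 - 27993 = -63797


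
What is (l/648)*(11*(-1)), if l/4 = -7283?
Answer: 80113/162 ≈ 494.52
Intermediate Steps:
l = -29132 (l = 4*(-7283) = -29132)
(l/648)*(11*(-1)) = (-29132/648)*(11*(-1)) = -29132*1/648*(-11) = -7283/162*(-11) = 80113/162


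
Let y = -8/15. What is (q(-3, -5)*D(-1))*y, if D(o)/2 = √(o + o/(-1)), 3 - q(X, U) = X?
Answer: 0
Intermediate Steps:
y = -8/15 (y = -8*1/15 = -8/15 ≈ -0.53333)
q(X, U) = 3 - X
D(o) = 0 (D(o) = 2*√(o + o/(-1)) = 2*√(o + o*(-1)) = 2*√(o - o) = 2*√0 = 2*0 = 0)
(q(-3, -5)*D(-1))*y = ((3 - 1*(-3))*0)*(-8/15) = ((3 + 3)*0)*(-8/15) = (6*0)*(-8/15) = 0*(-8/15) = 0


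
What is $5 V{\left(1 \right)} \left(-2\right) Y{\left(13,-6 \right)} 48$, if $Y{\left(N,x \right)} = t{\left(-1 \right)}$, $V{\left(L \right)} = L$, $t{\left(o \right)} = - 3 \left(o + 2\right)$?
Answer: $1440$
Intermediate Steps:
$t{\left(o \right)} = -6 - 3 o$ ($t{\left(o \right)} = - 3 \left(2 + o\right) = -6 - 3 o$)
$Y{\left(N,x \right)} = -3$ ($Y{\left(N,x \right)} = -6 - -3 = -6 + 3 = -3$)
$5 V{\left(1 \right)} \left(-2\right) Y{\left(13,-6 \right)} 48 = 5 \cdot 1 \left(-2\right) \left(-3\right) 48 = 5 \left(-2\right) \left(-3\right) 48 = \left(-10\right) \left(-3\right) 48 = 30 \cdot 48 = 1440$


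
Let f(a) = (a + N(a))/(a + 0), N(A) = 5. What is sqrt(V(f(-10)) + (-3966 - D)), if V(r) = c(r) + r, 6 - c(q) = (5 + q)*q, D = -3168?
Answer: 3*I*sqrt(353)/2 ≈ 28.182*I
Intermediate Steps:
c(q) = 6 - q*(5 + q) (c(q) = 6 - (5 + q)*q = 6 - q*(5 + q))
f(a) = (5 + a)/a (f(a) = (a + 5)/(a + 0) = (5 + a)/a)
V(r) = 6 - r**2 - 4*r (V(r) = (6 - r**2 - 5*r) + r = 6 - r**2 - 4*r)
sqrt(V(f(-10)) + (-3966 - D)) = sqrt((6 - ((5 - 10)/(-10))**2 - 4*(5 - 10)/(-10)) + (-3966 - 1*(-3168))) = sqrt((6 - (-1/10*(-5))**2 - (-2)*(-5)/5) + (-3966 + 3168)) = sqrt((6 - (1/2)**2 - 4*1/2) - 798) = sqrt((6 - 1*1/4 - 2) - 798) = sqrt((6 - 1/4 - 2) - 798) = sqrt(15/4 - 798) = sqrt(-3177/4) = 3*I*sqrt(353)/2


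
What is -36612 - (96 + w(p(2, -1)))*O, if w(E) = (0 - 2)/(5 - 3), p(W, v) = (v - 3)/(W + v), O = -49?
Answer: -31957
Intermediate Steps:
p(W, v) = (-3 + v)/(W + v)
w(E) = -1 (w(E) = -2/2 = -2*½ = -1)
-36612 - (96 + w(p(2, -1)))*O = -36612 - (96 - 1)*(-49) = -36612 - 95*(-49) = -36612 - 1*(-4655) = -36612 + 4655 = -31957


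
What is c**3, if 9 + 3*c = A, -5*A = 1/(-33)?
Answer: -3268147904/121287375 ≈ -26.945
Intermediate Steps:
A = 1/165 (A = -1/5/(-33) = -1/5*(-1/33) = 1/165 ≈ 0.0060606)
c = -1484/495 (c = -3 + (1/3)*(1/165) = -3 + 1/495 = -1484/495 ≈ -2.9980)
c**3 = (-1484/495)**3 = -3268147904/121287375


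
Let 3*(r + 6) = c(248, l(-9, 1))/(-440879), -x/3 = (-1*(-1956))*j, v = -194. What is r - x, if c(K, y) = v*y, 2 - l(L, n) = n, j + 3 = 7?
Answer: 31037000036/1322637 ≈ 23466.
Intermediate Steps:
j = 4 (j = -3 + 7 = 4)
l(L, n) = 2 - n
c(K, y) = -194*y
x = -23472 (x = -3*(-1*(-1956))*4 = -5868*4 = -3*7824 = -23472)
r = -7935628/1322637 (r = -6 + (-194*(2 - 1*1)/(-440879))/3 = -6 + (-194*(2 - 1)*(-1/440879))/3 = -6 + (-194*1*(-1/440879))/3 = -6 + (-194*(-1/440879))/3 = -6 + (⅓)*(194/440879) = -6 + 194/1322637 = -7935628/1322637 ≈ -5.9999)
r - x = -7935628/1322637 - 1*(-23472) = -7935628/1322637 + 23472 = 31037000036/1322637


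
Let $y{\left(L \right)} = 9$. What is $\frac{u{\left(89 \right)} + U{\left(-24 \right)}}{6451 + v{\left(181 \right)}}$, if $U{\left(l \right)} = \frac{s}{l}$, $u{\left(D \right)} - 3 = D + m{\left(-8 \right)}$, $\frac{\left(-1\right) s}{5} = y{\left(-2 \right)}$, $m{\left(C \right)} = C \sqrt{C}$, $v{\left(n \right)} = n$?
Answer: $\frac{751}{53056} - \frac{2 i \sqrt{2}}{829} \approx 0.014155 - 0.0034119 i$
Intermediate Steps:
$m{\left(C \right)} = C^{\frac{3}{2}}$
$s = -45$ ($s = \left(-5\right) 9 = -45$)
$u{\left(D \right)} = 3 + D - 16 i \sqrt{2}$ ($u{\left(D \right)} = 3 + \left(D + \left(-8\right)^{\frac{3}{2}}\right) = 3 + \left(D - 16 i \sqrt{2}\right) = 3 + D - 16 i \sqrt{2}$)
$U{\left(l \right)} = - \frac{45}{l}$
$\frac{u{\left(89 \right)} + U{\left(-24 \right)}}{6451 + v{\left(181 \right)}} = \frac{\left(3 + 89 - 16 i \sqrt{2}\right) - \frac{45}{-24}}{6451 + 181} = \frac{\left(92 - 16 i \sqrt{2}\right) - - \frac{15}{8}}{6632} = \left(\left(92 - 16 i \sqrt{2}\right) + \frac{15}{8}\right) \frac{1}{6632} = \left(\frac{751}{8} - 16 i \sqrt{2}\right) \frac{1}{6632} = \frac{751}{53056} - \frac{2 i \sqrt{2}}{829}$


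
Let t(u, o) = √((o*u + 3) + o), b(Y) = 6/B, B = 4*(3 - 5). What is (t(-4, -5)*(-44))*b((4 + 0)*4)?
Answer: 99*√2 ≈ 140.01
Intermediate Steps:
B = -8 (B = 4*(-2) = -8)
b(Y) = -¾ (b(Y) = 6/(-8) = 6*(-⅛) = -¾)
t(u, o) = √(3 + o + o*u) (t(u, o) = √((3 + o*u) + o) = √(3 + o + o*u))
(t(-4, -5)*(-44))*b((4 + 0)*4) = (√(3 - 5 - 5*(-4))*(-44))*(-¾) = (√(3 - 5 + 20)*(-44))*(-¾) = (√18*(-44))*(-¾) = ((3*√2)*(-44))*(-¾) = -132*√2*(-¾) = 99*√2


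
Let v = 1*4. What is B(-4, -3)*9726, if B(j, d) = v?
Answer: 38904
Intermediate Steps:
v = 4
B(j, d) = 4
B(-4, -3)*9726 = 4*9726 = 38904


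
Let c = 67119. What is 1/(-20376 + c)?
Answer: 1/46743 ≈ 2.1394e-5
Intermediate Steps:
1/(-20376 + c) = 1/(-20376 + 67119) = 1/46743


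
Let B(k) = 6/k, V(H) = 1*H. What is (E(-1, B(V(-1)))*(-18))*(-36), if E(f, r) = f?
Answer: -648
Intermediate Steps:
V(H) = H
(E(-1, B(V(-1)))*(-18))*(-36) = -1*(-18)*(-36) = 18*(-36) = -648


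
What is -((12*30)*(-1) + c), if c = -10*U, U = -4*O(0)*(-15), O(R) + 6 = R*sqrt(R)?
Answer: -3240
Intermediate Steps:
O(R) = -6 + R**(3/2) (O(R) = -6 + R*sqrt(R) = -6 + R**(3/2))
U = -360 (U = -4*(-6 + 0**(3/2))*(-15) = -4*(-6 + 0)*(-15) = -4*(-6)*(-15) = 24*(-15) = -360)
c = 3600 (c = -10*(-360) = 3600)
-((12*30)*(-1) + c) = -((12*30)*(-1) + 3600) = -(360*(-1) + 3600) = -(-360 + 3600) = -1*3240 = -3240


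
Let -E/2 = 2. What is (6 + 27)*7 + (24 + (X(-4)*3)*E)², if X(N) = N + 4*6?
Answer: 46887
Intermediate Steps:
X(N) = 24 + N (X(N) = N + 24 = 24 + N)
E = -4 (E = -2*2 = -4)
(6 + 27)*7 + (24 + (X(-4)*3)*E)² = (6 + 27)*7 + (24 + ((24 - 4)*3)*(-4))² = 33*7 + (24 + (20*3)*(-4))² = 231 + (24 + 60*(-4))² = 231 + (24 - 240)² = 231 + (-216)² = 231 + 46656 = 46887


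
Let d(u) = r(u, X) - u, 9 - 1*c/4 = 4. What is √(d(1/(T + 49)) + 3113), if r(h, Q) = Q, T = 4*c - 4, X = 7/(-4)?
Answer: √7778105/50 ≈ 55.779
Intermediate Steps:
c = 20 (c = 36 - 4*4 = 36 - 16 = 20)
X = -7/4 (X = 7*(-¼) = -7/4 ≈ -1.7500)
T = 76 (T = 4*20 - 4 = 80 - 4 = 76)
d(u) = -7/4 - u
√(d(1/(T + 49)) + 3113) = √((-7/4 - 1/(76 + 49)) + 3113) = √((-7/4 - 1/125) + 3113) = √(-879/500 + 3113) = √(1555621/500) = √7778105/50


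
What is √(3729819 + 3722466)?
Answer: √7452285 ≈ 2729.9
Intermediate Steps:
√(3729819 + 3722466) = √7452285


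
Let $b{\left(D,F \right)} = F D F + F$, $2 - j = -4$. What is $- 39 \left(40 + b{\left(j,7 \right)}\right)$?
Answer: $-13299$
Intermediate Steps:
$j = 6$ ($j = 2 - -4 = 2 + 4 = 6$)
$b{\left(D,F \right)} = F + D F^{2}$ ($b{\left(D,F \right)} = D F F + F = D F^{2} + F = F + D F^{2}$)
$- 39 \left(40 + b{\left(j,7 \right)}\right) = - 39 \left(40 + 7 \left(1 + 6 \cdot 7\right)\right) = - 39 \left(40 + 7 \left(1 + 42\right)\right) = - 39 \left(40 + 7 \cdot 43\right) = - 39 \left(40 + 301\right) = \left(-39\right) 341 = -13299$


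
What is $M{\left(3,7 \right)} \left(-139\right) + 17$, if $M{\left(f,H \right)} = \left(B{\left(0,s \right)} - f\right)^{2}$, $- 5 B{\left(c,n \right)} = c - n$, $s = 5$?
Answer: $-539$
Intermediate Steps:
$B{\left(c,n \right)} = - \frac{c}{5} + \frac{n}{5}$ ($B{\left(c,n \right)} = - \frac{c - n}{5} = - \frac{c}{5} + \frac{n}{5}$)
$M{\left(f,H \right)} = \left(1 - f\right)^{2}$ ($M{\left(f,H \right)} = \left(\left(\left(- \frac{1}{5}\right) 0 + \frac{1}{5} \cdot 5\right) - f\right)^{2} = \left(\left(0 + 1\right) - f\right)^{2} = \left(1 - f\right)^{2}$)
$M{\left(3,7 \right)} \left(-139\right) + 17 = \left(-1 + 3\right)^{2} \left(-139\right) + 17 = 2^{2} \left(-139\right) + 17 = 4 \left(-139\right) + 17 = -556 + 17 = -539$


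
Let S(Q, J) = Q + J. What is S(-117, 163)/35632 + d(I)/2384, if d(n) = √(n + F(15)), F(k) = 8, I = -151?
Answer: 23/17816 + I*√143/2384 ≈ 0.001291 + 0.0050161*I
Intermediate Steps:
d(n) = √(8 + n) (d(n) = √(n + 8) = √(8 + n))
S(Q, J) = J + Q
S(-117, 163)/35632 + d(I)/2384 = (163 - 117)/35632 + √(8 - 151)/2384 = 46*(1/35632) + √(-143)*(1/2384) = 23/17816 + (I*√143)*(1/2384) = 23/17816 + I*√143/2384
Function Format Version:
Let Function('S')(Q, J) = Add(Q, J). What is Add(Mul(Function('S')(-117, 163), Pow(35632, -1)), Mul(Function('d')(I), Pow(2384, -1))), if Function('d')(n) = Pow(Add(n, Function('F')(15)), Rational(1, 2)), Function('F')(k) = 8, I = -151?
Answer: Add(Rational(23, 17816), Mul(Rational(1, 2384), I, Pow(143, Rational(1, 2)))) ≈ Add(0.0012910, Mul(0.0050161, I))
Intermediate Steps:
Function('d')(n) = Pow(Add(8, n), Rational(1, 2)) (Function('d')(n) = Pow(Add(n, 8), Rational(1, 2)) = Pow(Add(8, n), Rational(1, 2)))
Function('S')(Q, J) = Add(J, Q)
Add(Mul(Function('S')(-117, 163), Pow(35632, -1)), Mul(Function('d')(I), Pow(2384, -1))) = Add(Mul(Add(163, -117), Pow(35632, -1)), Mul(Pow(Add(8, -151), Rational(1, 2)), Pow(2384, -1))) = Add(Mul(46, Rational(1, 35632)), Mul(Pow(-143, Rational(1, 2)), Rational(1, 2384))) = Add(Rational(23, 17816), Mul(Mul(I, Pow(143, Rational(1, 2))), Rational(1, 2384))) = Add(Rational(23, 17816), Mul(Rational(1, 2384), I, Pow(143, Rational(1, 2))))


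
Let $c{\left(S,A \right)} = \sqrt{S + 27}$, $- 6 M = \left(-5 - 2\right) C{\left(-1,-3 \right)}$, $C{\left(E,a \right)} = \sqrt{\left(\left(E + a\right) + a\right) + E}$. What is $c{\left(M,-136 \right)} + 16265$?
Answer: $16265 + \frac{\sqrt{243 + 21 i \sqrt{2}}}{3} \approx 16270.0 + 0.31694 i$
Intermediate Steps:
$C{\left(E,a \right)} = \sqrt{2 E + 2 a}$ ($C{\left(E,a \right)} = \sqrt{\left(E + 2 a\right) + E} = \sqrt{2 E + 2 a}$)
$M = \frac{7 i \sqrt{2}}{3}$ ($M = - \frac{\left(-5 - 2\right) \sqrt{2 \left(-1\right) + 2 \left(-3\right)}}{6} = - \frac{\left(-7\right) \sqrt{-2 - 6}}{6} = - \frac{\left(-7\right) \sqrt{-8}}{6} = - \frac{\left(-7\right) 2 i \sqrt{2}}{6} = - \frac{\left(-14\right) i \sqrt{2}}{6} = \frac{7 i \sqrt{2}}{3} \approx 3.2998 i$)
$c{\left(S,A \right)} = \sqrt{27 + S}$
$c{\left(M,-136 \right)} + 16265 = \sqrt{27 + \frac{7 i \sqrt{2}}{3}} + 16265 = 16265 + \sqrt{27 + \frac{7 i \sqrt{2}}{3}}$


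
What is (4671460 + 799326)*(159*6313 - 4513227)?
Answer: -19199504635560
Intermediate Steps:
(4671460 + 799326)*(159*6313 - 4513227) = 5470786*(1003767 - 4513227) = 5470786*(-3509460) = -19199504635560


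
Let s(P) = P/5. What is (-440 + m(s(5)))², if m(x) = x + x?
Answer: 191844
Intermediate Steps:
s(P) = P/5 (s(P) = P*(⅕) = P/5)
m(x) = 2*x
(-440 + m(s(5)))² = (-440 + 2*((⅕)*5))² = (-440 + 2*1)² = (-440 + 2)² = (-438)² = 191844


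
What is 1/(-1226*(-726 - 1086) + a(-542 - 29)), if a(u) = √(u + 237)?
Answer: -I/(√334 - 2221512*I) ≈ 4.5014e-7 - 3.7032e-12*I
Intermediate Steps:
a(u) = √(237 + u)
1/(-1226*(-726 - 1086) + a(-542 - 29)) = 1/(-1226*(-726 - 1086) + √(237 + (-542 - 29))) = 1/(-1226*(-1812) + √(237 - 571)) = 1/(2221512 + √(-334)) = 1/(2221512 + I*√334)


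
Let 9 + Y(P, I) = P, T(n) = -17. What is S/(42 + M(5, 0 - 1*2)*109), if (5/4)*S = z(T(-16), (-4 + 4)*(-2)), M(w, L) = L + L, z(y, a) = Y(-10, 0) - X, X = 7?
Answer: 52/985 ≈ 0.052792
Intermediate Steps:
Y(P, I) = -9 + P
z(y, a) = -26 (z(y, a) = (-9 - 10) - 1*7 = -19 - 7 = -26)
M(w, L) = 2*L
S = -104/5 (S = (⅘)*(-26) = -104/5 ≈ -20.800)
S/(42 + M(5, 0 - 1*2)*109) = -104/(5*(42 + (2*(0 - 1*2))*109)) = -104/(5*(42 + (2*(0 - 2))*109)) = -104/(5*(42 + (2*(-2))*109)) = -104/(5*(42 - 4*109)) = -104/(5*(42 - 436)) = -104/5/(-394) = -104/5*(-1/394) = 52/985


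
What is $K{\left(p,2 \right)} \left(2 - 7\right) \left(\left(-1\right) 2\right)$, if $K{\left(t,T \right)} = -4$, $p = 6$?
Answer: $-40$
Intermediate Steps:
$K{\left(p,2 \right)} \left(2 - 7\right) \left(\left(-1\right) 2\right) = - 4 \left(2 - 7\right) \left(\left(-1\right) 2\right) = \left(-4\right) \left(-5\right) \left(-2\right) = 20 \left(-2\right) = -40$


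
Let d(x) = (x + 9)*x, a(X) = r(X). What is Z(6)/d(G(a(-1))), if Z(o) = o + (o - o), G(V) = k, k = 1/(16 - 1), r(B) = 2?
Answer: 675/68 ≈ 9.9265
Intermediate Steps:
a(X) = 2
k = 1/15 ≈ 0.066667
G(V) = 1/15
d(x) = x*(9 + x) (d(x) = (9 + x)*x = x*(9 + x))
Z(o) = o (Z(o) = o + 0 = o)
Z(6)/d(G(a(-1))) = 6/(((9 + 1/15)/15)) = 6/(((1/15)*(136/15))) = 6/(136/225) = 6*(225/136) = 675/68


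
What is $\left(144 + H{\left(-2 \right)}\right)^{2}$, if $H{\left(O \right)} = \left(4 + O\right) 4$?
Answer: $23104$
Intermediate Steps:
$H{\left(O \right)} = 16 + 4 O$
$\left(144 + H{\left(-2 \right)}\right)^{2} = \left(144 + \left(16 + 4 \left(-2\right)\right)\right)^{2} = \left(144 + \left(16 - 8\right)\right)^{2} = \left(144 + 8\right)^{2} = 152^{2} = 23104$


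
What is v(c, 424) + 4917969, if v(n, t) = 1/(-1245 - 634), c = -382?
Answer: 9240863750/1879 ≈ 4.9180e+6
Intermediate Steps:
v(n, t) = -1/1879 (v(n, t) = 1/(-1879) = -1/1879)
v(c, 424) + 4917969 = -1/1879 + 4917969 = 9240863750/1879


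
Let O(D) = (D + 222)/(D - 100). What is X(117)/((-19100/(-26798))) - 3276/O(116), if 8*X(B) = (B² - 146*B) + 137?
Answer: -90146909/124150 ≈ -726.11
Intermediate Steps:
X(B) = 137/8 - 73*B/4 + B²/8 (X(B) = ((B² - 146*B) + 137)/8 = (137 + B² - 146*B)/8 = 137/8 - 73*B/4 + B²/8)
O(D) = (222 + D)/(-100 + D)
X(117)/((-19100/(-26798))) - 3276/O(116) = (137/8 - 73/4*117 + (⅛)*117²)/((-19100/(-26798))) - 3276*(-100 + 116)/(222 + 116) = (137/8 - 8541/4 + (⅛)*13689)/((-19100*(-1/26798))) - 3276/(338/16) = (137/8 - 8541/4 + 13689/8)/(9550/13399) - 3276/((1/16)*338) = -407*13399/9550 - 3276/169/8 = -5453393/9550 - 3276*8/169 = -5453393/9550 - 2016/13 = -90146909/124150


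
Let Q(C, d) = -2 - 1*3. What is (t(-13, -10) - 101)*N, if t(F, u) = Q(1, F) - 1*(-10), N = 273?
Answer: -26208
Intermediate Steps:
Q(C, d) = -5 (Q(C, d) = -2 - 3 = -5)
t(F, u) = 5 (t(F, u) = -5 - 1*(-10) = -5 + 10 = 5)
(t(-13, -10) - 101)*N = (5 - 101)*273 = -96*273 = -26208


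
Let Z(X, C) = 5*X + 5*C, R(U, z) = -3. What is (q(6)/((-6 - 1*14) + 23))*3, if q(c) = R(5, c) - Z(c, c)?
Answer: -63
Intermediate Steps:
Z(X, C) = 5*C + 5*X
q(c) = -3 - 10*c (q(c) = -3 - (5*c + 5*c) = -3 - 10*c)
(q(6)/((-6 - 1*14) + 23))*3 = ((-3 - 10*6)/((-6 - 1*14) + 23))*3 = ((-3 - 60)/((-6 - 14) + 23))*3 = -63/(-20 + 23)*3 = -63/3*3 = -63*⅓*3 = -21*3 = -63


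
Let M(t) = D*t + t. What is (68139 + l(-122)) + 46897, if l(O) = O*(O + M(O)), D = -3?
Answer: 100152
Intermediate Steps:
M(t) = -2*t (M(t) = -3*t + t = -2*t)
l(O) = -O² (l(O) = O*(O - 2*O) = O*(-O) = -O²)
(68139 + l(-122)) + 46897 = (68139 - 1*(-122)²) + 46897 = (68139 - 1*14884) + 46897 = (68139 - 14884) + 46897 = 53255 + 46897 = 100152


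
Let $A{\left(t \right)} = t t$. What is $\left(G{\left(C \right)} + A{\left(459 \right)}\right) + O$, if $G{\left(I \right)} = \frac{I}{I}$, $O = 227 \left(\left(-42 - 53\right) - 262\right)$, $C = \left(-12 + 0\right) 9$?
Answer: $129643$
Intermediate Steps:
$C = -108$ ($C = \left(-12\right) 9 = -108$)
$A{\left(t \right)} = t^{2}$
$O = -81039$ ($O = 227 \left(-95 - 262\right) = 227 \left(-357\right) = -81039$)
$G{\left(I \right)} = 1$
$\left(G{\left(C \right)} + A{\left(459 \right)}\right) + O = \left(1 + 459^{2}\right) - 81039 = \left(1 + 210681\right) - 81039 = 210682 - 81039 = 129643$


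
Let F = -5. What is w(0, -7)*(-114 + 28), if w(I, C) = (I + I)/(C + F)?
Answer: 0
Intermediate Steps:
w(I, C) = 2*I/(-5 + C) (w(I, C) = (I + I)/(C - 5) = (2*I)/(-5 + C) = 2*I/(-5 + C))
w(0, -7)*(-114 + 28) = (2*0/(-5 - 7))*(-114 + 28) = (2*0/(-12))*(-86) = (2*0*(-1/12))*(-86) = 0*(-86) = 0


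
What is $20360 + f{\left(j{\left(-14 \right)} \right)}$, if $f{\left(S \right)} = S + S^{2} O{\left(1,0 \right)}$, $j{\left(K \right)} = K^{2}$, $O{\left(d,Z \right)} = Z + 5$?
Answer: $212636$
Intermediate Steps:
$O{\left(d,Z \right)} = 5 + Z$
$f{\left(S \right)} = S + 5 S^{2}$ ($f{\left(S \right)} = S + S^{2} \left(5 + 0\right) = S + S^{2} \cdot 5 = S + 5 S^{2}$)
$20360 + f{\left(j{\left(-14 \right)} \right)} = 20360 + \left(-14\right)^{2} \left(1 + 5 \left(-14\right)^{2}\right) = 20360 + 196 \left(1 + 5 \cdot 196\right) = 20360 + 196 \left(1 + 980\right) = 20360 + 196 \cdot 981 = 20360 + 192276 = 212636$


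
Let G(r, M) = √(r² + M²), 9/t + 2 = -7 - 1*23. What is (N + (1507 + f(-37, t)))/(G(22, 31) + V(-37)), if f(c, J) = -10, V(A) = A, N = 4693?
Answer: 114515/38 + 52615*√5/38 ≈ 6109.6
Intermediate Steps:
t = -9/32 (t = 9/(-2 + (-7 - 1*23)) = 9/(-2 + (-7 - 23)) = 9/(-2 - 30) = 9/(-32) = 9*(-1/32) = -9/32 ≈ -0.28125)
G(r, M) = √(M² + r²)
(N + (1507 + f(-37, t)))/(G(22, 31) + V(-37)) = (4693 + (1507 - 10))/(√(31² + 22²) - 37) = (4693 + 1497)/(√(961 + 484) - 37) = 6190/(√1445 - 37) = 6190/(17*√5 - 37) = 6190/(-37 + 17*√5)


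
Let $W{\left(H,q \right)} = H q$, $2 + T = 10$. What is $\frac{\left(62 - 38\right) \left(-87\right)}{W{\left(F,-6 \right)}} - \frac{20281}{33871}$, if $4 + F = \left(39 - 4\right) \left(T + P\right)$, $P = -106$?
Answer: $- \frac{40716031}{58156507} \approx -0.70011$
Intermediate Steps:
$T = 8$ ($T = -2 + 10 = 8$)
$F = -3434$ ($F = -4 + \left(39 - 4\right) \left(8 - 106\right) = -4 + 35 \left(-98\right) = -4 - 3430 = -3434$)
$\frac{\left(62 - 38\right) \left(-87\right)}{W{\left(F,-6 \right)}} - \frac{20281}{33871} = \frac{\left(62 - 38\right) \left(-87\right)}{\left(-3434\right) \left(-6\right)} - \frac{20281}{33871} = \frac{24 \left(-87\right)}{20604} - \frac{20281}{33871} = \left(-2088\right) \frac{1}{20604} - \frac{20281}{33871} = - \frac{174}{1717} - \frac{20281}{33871} = - \frac{40716031}{58156507}$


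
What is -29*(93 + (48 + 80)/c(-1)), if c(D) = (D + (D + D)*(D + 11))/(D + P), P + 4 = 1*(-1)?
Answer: -26303/7 ≈ -3757.6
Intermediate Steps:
P = -5 (P = -4 + 1*(-1) = -4 - 1 = -5)
c(D) = (D + 2*D*(11 + D))/(-5 + D) (c(D) = (D + (D + D)*(D + 11))/(D - 5) = (D + (2*D)*(11 + D))/(-5 + D) = (D + 2*D*(11 + D))/(-5 + D))
-29*(93 + (48 + 80)/c(-1)) = -29*(93 + (48 + 80)/((-(23 + 2*(-1))/(-5 - 1)))) = -29*(93 + 128/((-1*(23 - 2)/(-6)))) = -29*(93 + 128/((-1*(-⅙)*21))) = -29*(93 + 128/(7/2)) = -29*(93 + 128*(2/7)) = -29*(93 + 256/7) = -29*907/7 = -26303/7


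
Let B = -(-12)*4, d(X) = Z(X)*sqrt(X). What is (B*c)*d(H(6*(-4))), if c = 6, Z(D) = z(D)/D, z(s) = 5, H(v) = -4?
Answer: -720*I ≈ -720.0*I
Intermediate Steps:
Z(D) = 5/D
d(X) = 5/sqrt(X) (d(X) = (5/X)*sqrt(X) = 5/sqrt(X))
B = 48 (B = -6*(-8) = 48)
(B*c)*d(H(6*(-4))) = (48*6)*(5/sqrt(-4)) = 288*(5*(-I/2)) = 288*(-5*I/2) = -720*I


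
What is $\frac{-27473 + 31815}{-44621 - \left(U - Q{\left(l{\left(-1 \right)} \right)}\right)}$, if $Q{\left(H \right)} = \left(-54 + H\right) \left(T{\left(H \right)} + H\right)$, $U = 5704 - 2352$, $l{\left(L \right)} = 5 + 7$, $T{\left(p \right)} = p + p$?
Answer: $- \frac{4342}{49485} \approx -0.087744$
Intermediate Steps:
$T{\left(p \right)} = 2 p$
$l{\left(L \right)} = 12$
$U = 3352$ ($U = 5704 - 2352 = 3352$)
$Q{\left(H \right)} = 3 H \left(-54 + H\right)$ ($Q{\left(H \right)} = \left(-54 + H\right) \left(2 H + H\right) = \left(-54 + H\right) 3 H = 3 H \left(-54 + H\right)$)
$\frac{-27473 + 31815}{-44621 - \left(U - Q{\left(l{\left(-1 \right)} \right)}\right)} = \frac{-27473 + 31815}{-44621 + \left(3 \cdot 12 \left(-54 + 12\right) - 3352\right)} = \frac{4342}{-44621 - \left(3352 - -1512\right)} = \frac{4342}{-44621 - 4864} = \frac{4342}{-49485} = 4342 \left(- \frac{1}{49485}\right) = - \frac{4342}{49485}$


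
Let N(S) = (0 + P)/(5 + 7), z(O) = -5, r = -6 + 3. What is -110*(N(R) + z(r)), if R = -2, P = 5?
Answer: 3025/6 ≈ 504.17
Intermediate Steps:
r = -3
N(S) = 5/12 (N(S) = (0 + 5)/(5 + 7) = 5/12)
-110*(N(R) + z(r)) = -110*(5/12 - 5) = -110*(-55/12) = 3025/6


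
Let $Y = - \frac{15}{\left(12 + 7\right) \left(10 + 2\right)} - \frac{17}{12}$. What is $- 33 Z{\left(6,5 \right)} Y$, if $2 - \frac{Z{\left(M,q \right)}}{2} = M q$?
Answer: $- \frac{52052}{19} \approx -2739.6$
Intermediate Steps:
$Z{\left(M,q \right)} = 4 - 2 M q$
$Y = - \frac{169}{114}$ ($Y = - \frac{15}{19 \cdot 12} - \frac{17}{12} = - \frac{15}{228} - \frac{17}{12} = \left(-15\right) \frac{1}{228} - \frac{17}{12} = - \frac{5}{76} - \frac{17}{12} = - \frac{169}{114} \approx -1.4825$)
$- 33 Z{\left(6,5 \right)} Y = - 33 \left(4 - 12 \cdot 5\right) \left(- \frac{169}{114}\right) = - 33 \left(4 - 60\right) \left(- \frac{169}{114}\right) = \left(-33\right) \left(-56\right) \left(- \frac{169}{114}\right) = 1848 \left(- \frac{169}{114}\right) = - \frac{52052}{19}$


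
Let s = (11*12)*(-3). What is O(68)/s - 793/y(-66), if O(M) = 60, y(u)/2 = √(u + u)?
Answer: -5/33 + 793*I*√33/132 ≈ -0.15152 + 34.511*I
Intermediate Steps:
y(u) = 2*√2*√u (y(u) = 2*√(u + u) = 2*√(2*u) = 2*(√2*√u) = 2*√2*√u)
s = -396 (s = 132*(-3) = -396)
O(68)/s - 793/y(-66) = 60/(-396) - 793*(-I*√33/132) = 60*(-1/396) - 793*(-I*√33/132) = -5/33 - 793*(-I*√33/132) = -5/33 - (-793)*I*√33/132 = -5/33 + 793*I*√33/132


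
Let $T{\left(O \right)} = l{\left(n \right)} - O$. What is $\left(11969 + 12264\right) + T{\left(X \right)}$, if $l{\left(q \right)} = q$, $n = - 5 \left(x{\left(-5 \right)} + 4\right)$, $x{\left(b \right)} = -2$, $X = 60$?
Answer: $24163$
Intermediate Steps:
$n = -10$ ($n = - 5 \left(-2 + 4\right) = \left(-5\right) 2 = -10$)
$T{\left(O \right)} = -10 - O$
$\left(11969 + 12264\right) + T{\left(X \right)} = \left(11969 + 12264\right) - 70 = 24233 - 70 = 24163$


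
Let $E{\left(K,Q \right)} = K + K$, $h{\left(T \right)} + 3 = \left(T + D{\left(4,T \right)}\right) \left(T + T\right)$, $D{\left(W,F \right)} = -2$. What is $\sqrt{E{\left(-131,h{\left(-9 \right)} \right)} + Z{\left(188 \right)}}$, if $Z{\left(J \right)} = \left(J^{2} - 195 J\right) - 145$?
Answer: $i \sqrt{1723} \approx 41.509 i$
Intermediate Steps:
$Z{\left(J \right)} = -145 + J^{2} - 195 J$
$h{\left(T \right)} = -3 + 2 T \left(-2 + T\right)$ ($h{\left(T \right)} = -3 + \left(T - 2\right) \left(T + T\right) = -3 + \left(-2 + T\right) 2 T = -3 + 2 T \left(-2 + T\right)$)
$E{\left(K,Q \right)} = 2 K$
$\sqrt{E{\left(-131,h{\left(-9 \right)} \right)} + Z{\left(188 \right)}} = \sqrt{2 \left(-131\right) - \left(36805 - 35344\right)} = \sqrt{-262 - 1461} = \sqrt{-1723} = i \sqrt{1723}$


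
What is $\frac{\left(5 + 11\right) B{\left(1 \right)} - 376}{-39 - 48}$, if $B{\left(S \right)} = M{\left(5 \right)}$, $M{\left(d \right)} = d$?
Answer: $\frac{296}{87} \approx 3.4023$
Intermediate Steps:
$B{\left(S \right)} = 5$
$\frac{\left(5 + 11\right) B{\left(1 \right)} - 376}{-39 - 48} = \frac{\left(5 + 11\right) 5 - 376}{-39 - 48} = \frac{16 \cdot 5 - 376}{-87} = \left(80 - 376\right) \left(- \frac{1}{87}\right) = \left(-296\right) \left(- \frac{1}{87}\right) = \frac{296}{87}$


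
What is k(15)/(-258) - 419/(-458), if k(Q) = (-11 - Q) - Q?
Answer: 31720/29541 ≈ 1.0738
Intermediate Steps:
k(Q) = -11 - 2*Q
k(15)/(-258) - 419/(-458) = (-11 - 2*15)/(-258) - 419/(-458) = (-11 - 30)*(-1/258) - 419*(-1/458) = -41*(-1/258) + 419/458 = 41/258 + 419/458 = 31720/29541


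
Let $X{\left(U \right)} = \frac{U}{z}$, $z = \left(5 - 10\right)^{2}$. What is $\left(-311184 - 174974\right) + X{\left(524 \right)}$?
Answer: $- \frac{12153426}{25} \approx -4.8614 \cdot 10^{5}$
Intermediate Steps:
$z = 25$ ($z = \left(-5\right)^{2} = 25$)
$X{\left(U \right)} = \frac{U}{25}$
$\left(-311184 - 174974\right) + X{\left(524 \right)} = \left(-311184 - 174974\right) + \frac{1}{25} \cdot 524 = -486158 + \frac{524}{25} = - \frac{12153426}{25}$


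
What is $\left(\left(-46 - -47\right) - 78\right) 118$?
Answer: $-9086$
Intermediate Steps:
$\left(\left(-46 - -47\right) - 78\right) 118 = \left(\left(-46 + 47\right) - 78\right) 118 = \left(1 - 78\right) 118 = \left(-77\right) 118 = -9086$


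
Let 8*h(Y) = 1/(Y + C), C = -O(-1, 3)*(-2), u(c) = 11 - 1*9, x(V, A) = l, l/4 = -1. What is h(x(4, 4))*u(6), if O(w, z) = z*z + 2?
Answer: 1/72 ≈ 0.013889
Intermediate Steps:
l = -4 (l = 4*(-1) = -4)
x(V, A) = -4
O(w, z) = 2 + z**2 (O(w, z) = z**2 + 2 = 2 + z**2)
u(c) = 2 (u(c) = 11 - 9 = 2)
C = 22 (C = -(2 + 3**2)*(-2) = -(2 + 9)*(-2) = -1*11*(-2) = -11*(-2) = 22)
h(Y) = 1/(8*(22 + Y)) (h(Y) = 1/(8*(Y + 22)) = 1/(8*(22 + Y)))
h(x(4, 4))*u(6) = (1/(8*(22 - 4)))*2 = ((1/8)/18)*2 = ((1/8)*(1/18))*2 = (1/144)*2 = 1/72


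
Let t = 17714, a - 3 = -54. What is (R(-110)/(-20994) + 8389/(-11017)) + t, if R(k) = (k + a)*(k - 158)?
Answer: 2048217743495/115645449 ≈ 17711.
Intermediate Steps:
a = -51 (a = 3 - 54 = -51)
R(k) = (-158 + k)*(-51 + k) (R(k) = (k - 51)*(k - 158) = (-51 + k)*(-158 + k) = (-158 + k)*(-51 + k))
(R(-110)/(-20994) + 8389/(-11017)) + t = ((8058 + (-110)**2 - 209*(-110))/(-20994) + 8389/(-11017)) + 17714 = ((8058 + 12100 + 22990)*(-1/20994) + 8389*(-1/11017)) + 17714 = (43148*(-1/20994) - 8389/11017) + 17714 = (-21574/10497 - 8389/11017) + 17714 = -325740091/115645449 + 17714 = 2048217743495/115645449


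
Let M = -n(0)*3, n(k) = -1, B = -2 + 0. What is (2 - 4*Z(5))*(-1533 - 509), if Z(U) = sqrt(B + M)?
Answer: 4084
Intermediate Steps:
B = -2
M = 3 (M = -1*(-1)*3 = 1*3 = 3)
Z(U) = 1 (Z(U) = sqrt(-2 + 3) = sqrt(1) = 1)
(2 - 4*Z(5))*(-1533 - 509) = (2 - 4*1)*(-1533 - 509) = (2 - 4)*(-2042) = -2*(-2042) = 4084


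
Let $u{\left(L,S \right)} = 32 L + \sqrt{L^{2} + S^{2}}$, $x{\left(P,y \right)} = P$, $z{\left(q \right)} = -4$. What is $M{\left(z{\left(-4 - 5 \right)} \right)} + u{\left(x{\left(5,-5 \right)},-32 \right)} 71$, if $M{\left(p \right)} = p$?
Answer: $11356 + 71 \sqrt{1049} \approx 13656.0$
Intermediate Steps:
$u{\left(L,S \right)} = \sqrt{L^{2} + S^{2}} + 32 L$
$M{\left(z{\left(-4 - 5 \right)} \right)} + u{\left(x{\left(5,-5 \right)},-32 \right)} 71 = -4 + \left(\sqrt{5^{2} + \left(-32\right)^{2}} + 32 \cdot 5\right) 71 = -4 + \left(\sqrt{25 + 1024} + 160\right) 71 = -4 + \left(\sqrt{1049} + 160\right) 71 = -4 + \left(160 + \sqrt{1049}\right) 71 = -4 + \left(11360 + 71 \sqrt{1049}\right) = 11356 + 71 \sqrt{1049}$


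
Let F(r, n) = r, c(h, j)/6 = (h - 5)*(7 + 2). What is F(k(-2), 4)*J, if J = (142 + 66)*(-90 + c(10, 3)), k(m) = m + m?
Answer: -149760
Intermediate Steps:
k(m) = 2*m
c(h, j) = -270 + 54*h (c(h, j) = 6*((h - 5)*(7 + 2)) = 6*((-5 + h)*9) = 6*(-45 + 9*h) = -270 + 54*h)
J = 37440 (J = (142 + 66)*(-90 + (-270 + 54*10)) = 208*(-90 + (-270 + 540)) = 208*(-90 + 270) = 208*180 = 37440)
F(k(-2), 4)*J = (2*(-2))*37440 = -4*37440 = -149760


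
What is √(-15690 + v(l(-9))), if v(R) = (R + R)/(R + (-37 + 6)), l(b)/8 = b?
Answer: I*√166440378/103 ≈ 125.25*I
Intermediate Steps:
l(b) = 8*b
v(R) = 2*R/(-31 + R) (v(R) = (2*R)/(R - 31) = (2*R)/(-31 + R) = 2*R/(-31 + R))
√(-15690 + v(l(-9))) = √(-15690 + 2*(8*(-9))/(-31 + 8*(-9))) = √(-15690 + 2*(-72)/(-31 - 72)) = √(-15690 + 2*(-72)/(-103)) = √(-15690 + 2*(-72)*(-1/103)) = √(-15690 + 144/103) = √(-1615926/103) = I*√166440378/103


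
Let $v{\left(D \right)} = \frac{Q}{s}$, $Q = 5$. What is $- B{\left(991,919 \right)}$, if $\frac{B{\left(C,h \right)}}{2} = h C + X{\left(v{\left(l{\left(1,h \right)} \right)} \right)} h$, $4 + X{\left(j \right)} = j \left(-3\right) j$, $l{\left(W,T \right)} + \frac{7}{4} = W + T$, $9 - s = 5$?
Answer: $- \frac{14443923}{8} \approx -1.8055 \cdot 10^{6}$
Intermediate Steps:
$s = 4$ ($s = 9 - 5 = 4$)
$l{\left(W,T \right)} = - \frac{7}{4} + T + W$ ($l{\left(W,T \right)} = - \frac{7}{4} + \left(W + T\right) = - \frac{7}{4} + \left(T + W\right) = - \frac{7}{4} + T + W$)
$v{\left(D \right)} = \frac{5}{4}$
$X{\left(j \right)} = -4 - 3 j^{2}$ ($X{\left(j \right)} = -4 + j \left(-3\right) j = -4 + - 3 j j = -4 - 3 j^{2}$)
$B{\left(C,h \right)} = - \frac{139 h}{8} + 2 C h$ ($B{\left(C,h \right)} = 2 \left(h C + \left(-4 - 3 \left(\frac{5}{4}\right)^{2}\right) h\right) = 2 \left(C h + \left(-4 - \frac{75}{16}\right) h\right) = 2 \left(C h - \frac{139 h}{16}\right) = 2 \left(- \frac{139 h}{16} + C h\right) = - \frac{139 h}{8} + 2 C h$)
$- B{\left(991,919 \right)} = - \frac{919 \left(-139 + 16 \cdot 991\right)}{8} = - \frac{919 \left(-139 + 15856\right)}{8} = - \frac{919 \cdot 15717}{8} = \left(-1\right) \frac{14443923}{8} = - \frac{14443923}{8}$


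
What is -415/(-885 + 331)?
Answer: 415/554 ≈ 0.74910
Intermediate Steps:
-415/(-885 + 331) = -415/(-554) = -(-1)*415/554 = -1*(-415/554) = 415/554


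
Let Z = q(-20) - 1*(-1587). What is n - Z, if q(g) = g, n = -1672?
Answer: -3239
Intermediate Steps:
Z = 1567 (Z = -20 - 1*(-1587) = -20 + 1587 = 1567)
n - Z = -1672 - 1*1567 = -1672 - 1567 = -3239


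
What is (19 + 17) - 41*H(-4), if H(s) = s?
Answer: 200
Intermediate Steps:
(19 + 17) - 41*H(-4) = (19 + 17) - 41*(-4) = 36 + 164 = 200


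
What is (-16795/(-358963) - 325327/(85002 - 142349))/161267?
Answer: 117743498766/3319753952380987 ≈ 3.5468e-5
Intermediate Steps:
(-16795/(-358963) - 325327/(85002 - 142349))/161267 = (-16795*(-1/358963) - 325327/(-57347))*(1/161267) = (16795/358963 - 325327*(-1/57347))*(1/161267) = (16795/358963 + 325327/57347)*(1/161267) = (117743498766/20585451161)*(1/161267) = 117743498766/3319753952380987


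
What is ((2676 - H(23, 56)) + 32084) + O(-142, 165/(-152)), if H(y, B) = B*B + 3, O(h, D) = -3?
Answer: 31618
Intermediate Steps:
H(y, B) = 3 + B**2 (H(y, B) = B**2 + 3 = 3 + B**2)
((2676 - H(23, 56)) + 32084) + O(-142, 165/(-152)) = ((2676 - (3 + 56**2)) + 32084) - 3 = ((2676 - (3 + 3136)) + 32084) - 3 = ((2676 - 1*3139) + 32084) - 3 = ((2676 - 3139) + 32084) - 3 = (-463 + 32084) - 3 = 31621 - 3 = 31618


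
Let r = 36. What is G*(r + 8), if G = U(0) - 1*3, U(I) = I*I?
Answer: -132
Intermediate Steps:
U(I) = I²
G = -3 (G = 0² - 1*3 = 0 - 3 = -3)
G*(r + 8) = -3*(36 + 8) = -3*44 = -132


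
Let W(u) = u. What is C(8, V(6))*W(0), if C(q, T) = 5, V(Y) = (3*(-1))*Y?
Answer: 0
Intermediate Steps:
V(Y) = -3*Y
C(8, V(6))*W(0) = 5*0 = 0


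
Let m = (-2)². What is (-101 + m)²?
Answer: 9409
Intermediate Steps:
m = 4
(-101 + m)² = (-101 + 4)² = (-97)² = 9409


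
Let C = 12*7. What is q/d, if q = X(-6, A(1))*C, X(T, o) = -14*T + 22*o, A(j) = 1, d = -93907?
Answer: -8904/93907 ≈ -0.094817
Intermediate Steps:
C = 84
q = 8904 (q = (-14*(-6) + 22*1)*84 = (84 + 22)*84 = 106*84 = 8904)
q/d = 8904/(-93907) = 8904*(-1/93907) = -8904/93907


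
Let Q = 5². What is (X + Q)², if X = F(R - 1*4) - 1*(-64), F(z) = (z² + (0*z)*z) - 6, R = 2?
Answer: 7569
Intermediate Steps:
Q = 25
F(z) = -6 + z² (F(z) = (z² + 0*z) - 6 = (z² + 0) - 6 = z² - 6 = -6 + z²)
X = 62 (X = (-6 + (2 - 1*4)²) - 1*(-64) = (-6 + (2 - 4)²) + 64 = (-6 + (-2)²) + 64 = (-6 + 4) + 64 = -2 + 64 = 62)
(X + Q)² = (62 + 25)² = 87² = 7569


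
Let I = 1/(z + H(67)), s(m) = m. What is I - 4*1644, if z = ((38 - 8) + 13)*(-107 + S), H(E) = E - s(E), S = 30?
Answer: -21773137/3311 ≈ -6576.0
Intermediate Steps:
H(E) = 0 (H(E) = E - E = 0)
z = -3311 (z = ((38 - 8) + 13)*(-107 + 30) = (30 + 13)*(-77) = 43*(-77) = -3311)
I = -1/3311 (I = 1/(-3311 + 0) = 1/(-3311) = -1/3311 ≈ -0.00030202)
I - 4*1644 = -1/3311 - 4*1644 = -1/3311 - 6576 = -21773137/3311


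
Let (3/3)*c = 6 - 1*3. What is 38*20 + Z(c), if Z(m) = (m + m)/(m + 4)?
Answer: 5326/7 ≈ 760.86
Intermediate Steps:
c = 3 (c = 6 - 1*3 = 6 - 3 = 3)
Z(m) = 2*m/(4 + m) (Z(m) = (2*m)/(4 + m) = 2*m/(4 + m))
38*20 + Z(c) = 38*20 + 2*3/(4 + 3) = 760 + 2*3/7 = 760 + 2*3*(⅐) = 760 + 6/7 = 5326/7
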